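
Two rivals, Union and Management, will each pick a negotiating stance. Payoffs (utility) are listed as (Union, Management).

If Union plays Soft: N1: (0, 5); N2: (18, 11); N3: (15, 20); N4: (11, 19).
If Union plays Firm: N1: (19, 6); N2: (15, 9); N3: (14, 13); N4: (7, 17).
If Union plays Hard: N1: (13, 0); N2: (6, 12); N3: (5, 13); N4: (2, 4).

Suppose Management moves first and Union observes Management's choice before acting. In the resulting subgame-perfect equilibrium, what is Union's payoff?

Union best-responds to each possible Management move:
- N1: BR = Firm, leader payoff 6.
- N2: BR = Soft, leader payoff 11.
- N3: BR = Soft, leader payoff 20.
- N4: BR = Soft, leader payoff 19.
Maximizing over 6, 11, 20, 19, Management chooses N3. Subgame-perfect outcome: (Soft, N3) with payoffs (15, 20).

15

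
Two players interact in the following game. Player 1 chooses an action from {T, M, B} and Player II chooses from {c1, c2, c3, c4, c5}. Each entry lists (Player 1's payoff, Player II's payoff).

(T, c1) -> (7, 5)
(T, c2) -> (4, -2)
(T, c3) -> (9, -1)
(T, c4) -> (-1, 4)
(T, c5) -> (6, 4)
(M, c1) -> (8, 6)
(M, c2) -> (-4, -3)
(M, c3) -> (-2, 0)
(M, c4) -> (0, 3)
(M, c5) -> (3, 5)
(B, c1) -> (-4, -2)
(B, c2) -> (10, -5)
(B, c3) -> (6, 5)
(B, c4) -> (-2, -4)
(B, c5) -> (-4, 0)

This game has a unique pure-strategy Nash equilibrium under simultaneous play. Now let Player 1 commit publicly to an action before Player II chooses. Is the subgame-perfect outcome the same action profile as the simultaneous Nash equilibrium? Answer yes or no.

yes

Work backward from Player II's decision.
- T → Player II plays c1 (best of 5, -2, -1, 4, 4); Player 1 gets 7.
- M → Player II plays c1 (best of 6, -3, 0, 3, 5); Player 1 gets 8.
- B → Player II plays c3 (best of -2, -5, 5, -4, 0); Player 1 gets 6.
Maximizing over 7, 8, 6, Player 1 chooses M. Subgame-perfect outcome: (M, c1) with payoffs (8, 6).
For the simultaneous game, intersect best replies.
Player 1's best replies: c1→M; c2→B; c3→T; c4→M; c5→T.
Player II's best replies: T→c1; M→c1; B→c3.
The unique mutual best reply is (M, c1), giving (8, 6).
Sequential outcome (M, c1) coincides with the Nash profile (M, c1).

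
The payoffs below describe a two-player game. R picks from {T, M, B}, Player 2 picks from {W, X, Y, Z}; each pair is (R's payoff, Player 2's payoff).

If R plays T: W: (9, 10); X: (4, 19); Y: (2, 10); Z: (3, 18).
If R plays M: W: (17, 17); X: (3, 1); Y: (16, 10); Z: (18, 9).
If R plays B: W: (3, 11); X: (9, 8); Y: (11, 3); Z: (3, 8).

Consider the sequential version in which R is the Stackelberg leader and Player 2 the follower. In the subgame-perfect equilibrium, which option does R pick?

M

Solve by backward induction (R leads).
- T: BR = X, leader payoff 4.
- M: BR = W, leader payoff 17.
- B: BR = W, leader payoff 3.
Among 4, 17, 3, the best is 17 at M. Subgame-perfect outcome: (M, W) with payoffs (17, 17).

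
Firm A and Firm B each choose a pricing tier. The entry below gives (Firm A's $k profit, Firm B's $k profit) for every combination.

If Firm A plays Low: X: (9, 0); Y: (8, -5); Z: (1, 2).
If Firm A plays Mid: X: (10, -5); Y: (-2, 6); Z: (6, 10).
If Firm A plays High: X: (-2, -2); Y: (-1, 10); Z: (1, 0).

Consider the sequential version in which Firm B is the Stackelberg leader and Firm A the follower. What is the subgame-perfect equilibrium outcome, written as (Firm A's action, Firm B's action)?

Firm A best-responds to each possible Firm B move:
- X: BR = Mid, leader payoff -5.
- Y: BR = Low, leader payoff -5.
- Z: BR = Mid, leader payoff 10.
Among -5, -5, 10, the best is 10 at Z. Subgame-perfect outcome: (Mid, Z) with payoffs (6, 10).

(Mid, Z)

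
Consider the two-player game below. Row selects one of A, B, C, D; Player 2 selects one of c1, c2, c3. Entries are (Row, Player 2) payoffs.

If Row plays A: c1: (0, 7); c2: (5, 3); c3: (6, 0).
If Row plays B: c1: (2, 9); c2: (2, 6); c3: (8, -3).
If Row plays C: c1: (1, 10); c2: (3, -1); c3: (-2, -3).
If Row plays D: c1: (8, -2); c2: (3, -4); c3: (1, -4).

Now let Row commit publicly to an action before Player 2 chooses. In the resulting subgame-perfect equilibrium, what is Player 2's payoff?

-2

Backward induction with Row moving first.
- A: Player 2 compares 7, 3, 0 and picks c1; Row would get 0.
- B: Player 2 compares 9, 6, -3 and picks c1; Row would get 2.
- C: Player 2 compares 10, -1, -3 and picks c1; Row would get 1.
- D: Player 2 compares -2, -4, -4 and picks c1; Row would get 8.
Among 0, 2, 1, 8, the best is 8 at D. Subgame-perfect outcome: (D, c1) with payoffs (8, -2).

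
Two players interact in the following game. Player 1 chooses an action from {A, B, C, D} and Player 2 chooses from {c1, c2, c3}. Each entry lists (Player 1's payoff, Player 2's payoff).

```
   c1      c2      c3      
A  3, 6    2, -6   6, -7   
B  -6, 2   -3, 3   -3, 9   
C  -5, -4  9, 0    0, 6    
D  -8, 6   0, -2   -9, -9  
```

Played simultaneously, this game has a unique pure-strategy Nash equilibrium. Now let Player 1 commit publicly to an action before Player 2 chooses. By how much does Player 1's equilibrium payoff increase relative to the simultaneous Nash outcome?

Player 2 best-responds to each possible Player 1 move:
- A: BR = c1, leader payoff 3.
- B: BR = c3, leader payoff -3.
- C: BR = c3, leader payoff 0.
- D: BR = c1, leader payoff -8.
Player 1's induced payoffs are 3, -3, 0, -8, so Player 1 commits to A. Subgame-perfect outcome: (A, c1) with payoffs (3, 6).
For the simultaneous game, intersect best replies.
Player 1's best replies: c1→A; c2→C; c3→A.
Player 2's best replies: A→c1; B→c3; C→c3; D→c1.
Only (A, c1) has each player best-responding; Nash payoffs (3, 6).
Player 1's commitment gain: 3 − 3 = 0.

0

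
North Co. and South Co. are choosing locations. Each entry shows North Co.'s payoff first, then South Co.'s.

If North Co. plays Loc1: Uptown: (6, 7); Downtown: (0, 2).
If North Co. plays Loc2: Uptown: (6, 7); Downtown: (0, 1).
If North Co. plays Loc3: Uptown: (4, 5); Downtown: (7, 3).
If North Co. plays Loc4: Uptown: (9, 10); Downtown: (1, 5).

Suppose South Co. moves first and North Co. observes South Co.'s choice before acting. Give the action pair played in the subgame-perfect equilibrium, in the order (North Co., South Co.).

(Loc4, Uptown)

Solve by backward induction (South Co. leads).
- Uptown: BR = Loc4, leader payoff 10.
- Downtown: BR = Loc3, leader payoff 3.
Among 10, 3, the best is 10 at Uptown. Subgame-perfect outcome: (Loc4, Uptown) with payoffs (9, 10).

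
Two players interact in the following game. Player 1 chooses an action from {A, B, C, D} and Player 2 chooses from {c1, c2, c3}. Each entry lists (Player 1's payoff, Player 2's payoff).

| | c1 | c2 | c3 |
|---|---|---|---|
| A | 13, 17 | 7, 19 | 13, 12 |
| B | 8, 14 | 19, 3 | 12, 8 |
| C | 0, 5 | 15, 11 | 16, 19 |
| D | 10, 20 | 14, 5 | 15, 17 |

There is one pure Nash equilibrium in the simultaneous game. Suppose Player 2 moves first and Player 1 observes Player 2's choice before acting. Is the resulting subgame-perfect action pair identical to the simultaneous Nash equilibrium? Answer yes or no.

yes

Solve by backward induction (Player 2 leads).
- c1: BR = A, leader payoff 17.
- c2: BR = B, leader payoff 3.
- c3: BR = C, leader payoff 19.
Player 2's induced payoffs are 17, 3, 19, so Player 2 commits to c3. Subgame-perfect outcome: (C, c3) with payoffs (16, 19).
Under simultaneous play:
Player 1's best replies: c1→A; c2→B; c3→C.
Player 2's best replies: A→c2; B→c1; C→c3; D→c1.
The unique mutual best reply is (C, c3), giving (16, 19).
Sequential outcome (C, c3) coincides with the Nash profile (C, c3).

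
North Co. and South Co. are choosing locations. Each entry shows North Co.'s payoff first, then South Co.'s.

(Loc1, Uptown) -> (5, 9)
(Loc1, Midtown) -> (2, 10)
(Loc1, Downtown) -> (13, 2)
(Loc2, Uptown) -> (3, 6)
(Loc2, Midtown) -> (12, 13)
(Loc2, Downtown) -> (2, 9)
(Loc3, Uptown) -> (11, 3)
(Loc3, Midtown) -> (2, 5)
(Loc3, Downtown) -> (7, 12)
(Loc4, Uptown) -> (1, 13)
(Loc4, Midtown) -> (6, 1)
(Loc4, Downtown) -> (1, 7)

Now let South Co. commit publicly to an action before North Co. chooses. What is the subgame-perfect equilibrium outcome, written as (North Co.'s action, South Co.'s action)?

Work backward from North Co.'s decision.
- Uptown: North Co. compares 5, 3, 11, 1 and picks Loc3; South Co. would get 3.
- Midtown: North Co. compares 2, 12, 2, 6 and picks Loc2; South Co. would get 13.
- Downtown: North Co. compares 13, 2, 7, 1 and picks Loc1; South Co. would get 2.
Among 3, 13, 2, the best is 13 at Midtown. Subgame-perfect outcome: (Loc2, Midtown) with payoffs (12, 13).

(Loc2, Midtown)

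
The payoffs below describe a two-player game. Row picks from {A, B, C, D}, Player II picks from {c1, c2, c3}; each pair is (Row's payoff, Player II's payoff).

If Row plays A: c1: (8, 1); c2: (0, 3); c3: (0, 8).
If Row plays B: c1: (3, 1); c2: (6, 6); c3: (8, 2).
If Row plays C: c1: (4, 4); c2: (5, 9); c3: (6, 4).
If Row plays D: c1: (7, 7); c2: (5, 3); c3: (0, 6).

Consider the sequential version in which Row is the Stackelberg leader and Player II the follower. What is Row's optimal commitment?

D

Backward induction with Row moving first.
- A: Player II compares 1, 3, 8 and picks c3; Row would get 0.
- B: Player II compares 1, 6, 2 and picks c2; Row would get 6.
- C: Player II compares 4, 9, 4 and picks c2; Row would get 5.
- D: Player II compares 7, 3, 6 and picks c1; Row would get 7.
Among 0, 6, 5, 7, the best is 7 at D. Subgame-perfect outcome: (D, c1) with payoffs (7, 7).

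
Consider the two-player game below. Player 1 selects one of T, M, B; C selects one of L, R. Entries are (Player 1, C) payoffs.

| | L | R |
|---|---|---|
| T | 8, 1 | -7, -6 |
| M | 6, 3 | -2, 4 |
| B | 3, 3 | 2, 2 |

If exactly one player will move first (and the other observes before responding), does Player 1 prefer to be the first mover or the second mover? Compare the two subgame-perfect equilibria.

first

If Player 1 leads: C's best replies are T→L, M→R, B→L; Player 1's induced payoffs 8, -2, 3; outcome (T, L), payoffs (8, 1).
If C leads: Player 1's best replies are L→T, R→B; C's induced payoffs 1, 2; outcome (B, R), payoffs (2, 2).
Player 1 gets 8 moving first and 2 moving second, so Player 1 prefers to move first.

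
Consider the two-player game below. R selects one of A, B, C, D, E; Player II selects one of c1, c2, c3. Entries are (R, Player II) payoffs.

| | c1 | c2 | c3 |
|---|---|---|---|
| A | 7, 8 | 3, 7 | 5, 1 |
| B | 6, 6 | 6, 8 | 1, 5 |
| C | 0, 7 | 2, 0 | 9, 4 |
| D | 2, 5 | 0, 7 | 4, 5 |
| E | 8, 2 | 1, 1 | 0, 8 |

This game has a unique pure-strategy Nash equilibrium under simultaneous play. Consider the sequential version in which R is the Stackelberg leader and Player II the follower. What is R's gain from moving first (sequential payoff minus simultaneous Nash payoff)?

1

Solve by backward induction (R leads).
- A: Player II compares 8, 7, 1 and picks c1; R would get 7.
- B: Player II compares 6, 8, 5 and picks c2; R would get 6.
- C: Player II compares 7, 0, 4 and picks c1; R would get 0.
- D: Player II compares 5, 7, 5 and picks c2; R would get 0.
- E: Player II compares 2, 1, 8 and picks c3; R would get 0.
R's induced payoffs are 7, 6, 0, 0, 0, so R commits to A. Subgame-perfect outcome: (A, c1) with payoffs (7, 8).
Now find the simultaneous Nash equilibrium.
R's best replies: c1→E; c2→B; c3→C.
Player II's best replies: A→c1; B→c2; C→c1; D→c2; E→c3.
The unique mutual best reply is (B, c2), giving (6, 8).
R's commitment gain: 7 − 6 = 1.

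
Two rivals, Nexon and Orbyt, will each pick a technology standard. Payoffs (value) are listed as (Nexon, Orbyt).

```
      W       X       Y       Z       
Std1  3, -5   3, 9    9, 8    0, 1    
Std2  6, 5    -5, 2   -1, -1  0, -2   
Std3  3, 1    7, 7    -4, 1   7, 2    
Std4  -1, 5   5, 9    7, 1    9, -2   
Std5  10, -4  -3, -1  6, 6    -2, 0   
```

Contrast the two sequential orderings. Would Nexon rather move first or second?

If Nexon leads: Orbyt's best replies are Std1→X, Std2→W, Std3→X, Std4→X, Std5→Y; Nexon's induced payoffs 3, 6, 7, 5, 6; outcome (Std3, X), payoffs (7, 7).
If Orbyt leads: Nexon's best replies are W→Std5, X→Std3, Y→Std1, Z→Std4; Orbyt's induced payoffs -4, 7, 8, -2; outcome (Std1, Y), payoffs (9, 8).
Nexon gets 7 moving first and 9 moving second, so Nexon prefers to move second.

second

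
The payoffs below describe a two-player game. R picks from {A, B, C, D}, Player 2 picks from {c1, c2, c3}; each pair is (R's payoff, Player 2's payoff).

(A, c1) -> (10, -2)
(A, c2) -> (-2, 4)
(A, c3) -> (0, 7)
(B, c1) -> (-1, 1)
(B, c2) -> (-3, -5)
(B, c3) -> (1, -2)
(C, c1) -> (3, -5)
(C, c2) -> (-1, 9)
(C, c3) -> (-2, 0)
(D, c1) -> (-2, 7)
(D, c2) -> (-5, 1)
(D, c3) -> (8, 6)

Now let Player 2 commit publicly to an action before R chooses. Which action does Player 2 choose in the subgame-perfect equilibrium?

c2

R best-responds to each possible Player 2 move:
- c1: BR = A, leader payoff -2.
- c2: BR = C, leader payoff 9.
- c3: BR = D, leader payoff 6.
Maximizing over -2, 9, 6, Player 2 chooses c2. Subgame-perfect outcome: (C, c2) with payoffs (-1, 9).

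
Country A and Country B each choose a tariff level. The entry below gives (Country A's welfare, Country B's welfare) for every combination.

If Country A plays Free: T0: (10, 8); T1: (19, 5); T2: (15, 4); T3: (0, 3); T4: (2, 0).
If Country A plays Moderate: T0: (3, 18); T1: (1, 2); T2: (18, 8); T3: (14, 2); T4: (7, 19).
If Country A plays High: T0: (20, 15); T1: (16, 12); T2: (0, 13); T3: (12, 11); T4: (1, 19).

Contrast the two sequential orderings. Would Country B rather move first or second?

If Country A leads: Country B's best replies are Free→T0, Moderate→T4, High→T4; Country A's induced payoffs 10, 7, 1; outcome (Free, T0), payoffs (10, 8).
If Country B leads: Country A's best replies are T0→High, T1→Free, T2→Moderate, T3→Moderate, T4→Moderate; Country B's induced payoffs 15, 5, 8, 2, 19; outcome (Moderate, T4), payoffs (7, 19).
Country B gets 19 moving first and 8 moving second, so Country B prefers to move first.

first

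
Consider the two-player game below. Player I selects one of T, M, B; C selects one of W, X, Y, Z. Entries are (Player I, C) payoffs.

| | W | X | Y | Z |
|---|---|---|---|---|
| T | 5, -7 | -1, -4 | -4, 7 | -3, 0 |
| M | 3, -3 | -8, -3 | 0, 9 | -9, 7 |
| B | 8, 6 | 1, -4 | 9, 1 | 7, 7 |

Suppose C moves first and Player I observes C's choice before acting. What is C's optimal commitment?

Player I best-responds to each possible C move:
- W → Player I plays B (best of 5, 3, 8); C gets 6.
- X → Player I plays B (best of -1, -8, 1); C gets -4.
- Y → Player I plays B (best of -4, 0, 9); C gets 1.
- Z → Player I plays B (best of -3, -9, 7); C gets 7.
Maximizing over 6, -4, 1, 7, C chooses Z. Subgame-perfect outcome: (B, Z) with payoffs (7, 7).

Z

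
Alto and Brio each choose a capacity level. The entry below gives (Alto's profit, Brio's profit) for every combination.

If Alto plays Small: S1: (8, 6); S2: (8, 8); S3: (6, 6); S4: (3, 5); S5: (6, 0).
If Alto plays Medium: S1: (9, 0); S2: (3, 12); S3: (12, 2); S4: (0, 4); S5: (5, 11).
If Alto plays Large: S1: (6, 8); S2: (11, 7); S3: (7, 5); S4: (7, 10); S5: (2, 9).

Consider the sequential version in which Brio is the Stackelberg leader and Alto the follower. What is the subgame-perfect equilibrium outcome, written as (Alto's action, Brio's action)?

Work backward from Alto's decision.
- S1: Alto compares 8, 9, 6 and picks Medium; Brio would get 0.
- S2: Alto compares 8, 3, 11 and picks Large; Brio would get 7.
- S3: Alto compares 6, 12, 7 and picks Medium; Brio would get 2.
- S4: Alto compares 3, 0, 7 and picks Large; Brio would get 10.
- S5: Alto compares 6, 5, 2 and picks Small; Brio would get 0.
Among 0, 7, 2, 10, 0, the best is 10 at S4. Subgame-perfect outcome: (Large, S4) with payoffs (7, 10).

(Large, S4)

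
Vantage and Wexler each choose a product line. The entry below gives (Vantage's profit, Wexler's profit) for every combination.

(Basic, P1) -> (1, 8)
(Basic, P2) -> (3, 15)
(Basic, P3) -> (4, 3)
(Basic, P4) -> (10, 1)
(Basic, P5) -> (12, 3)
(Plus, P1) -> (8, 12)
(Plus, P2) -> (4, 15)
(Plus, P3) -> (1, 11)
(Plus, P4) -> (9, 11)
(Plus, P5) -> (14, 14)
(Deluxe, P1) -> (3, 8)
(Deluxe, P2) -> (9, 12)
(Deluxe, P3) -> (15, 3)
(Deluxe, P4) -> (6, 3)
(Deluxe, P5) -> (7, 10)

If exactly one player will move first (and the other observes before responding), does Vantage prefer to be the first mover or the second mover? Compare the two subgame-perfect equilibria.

If Vantage leads: Wexler's best replies are Basic→P2, Plus→P2, Deluxe→P2; Vantage's induced payoffs 3, 4, 9; outcome (Deluxe, P2), payoffs (9, 12).
If Wexler leads: Vantage's best replies are P1→Plus, P2→Deluxe, P3→Deluxe, P4→Basic, P5→Plus; Wexler's induced payoffs 12, 12, 3, 1, 14; outcome (Plus, P5), payoffs (14, 14).
Vantage gets 9 moving first and 14 moving second, so Vantage prefers to move second.

second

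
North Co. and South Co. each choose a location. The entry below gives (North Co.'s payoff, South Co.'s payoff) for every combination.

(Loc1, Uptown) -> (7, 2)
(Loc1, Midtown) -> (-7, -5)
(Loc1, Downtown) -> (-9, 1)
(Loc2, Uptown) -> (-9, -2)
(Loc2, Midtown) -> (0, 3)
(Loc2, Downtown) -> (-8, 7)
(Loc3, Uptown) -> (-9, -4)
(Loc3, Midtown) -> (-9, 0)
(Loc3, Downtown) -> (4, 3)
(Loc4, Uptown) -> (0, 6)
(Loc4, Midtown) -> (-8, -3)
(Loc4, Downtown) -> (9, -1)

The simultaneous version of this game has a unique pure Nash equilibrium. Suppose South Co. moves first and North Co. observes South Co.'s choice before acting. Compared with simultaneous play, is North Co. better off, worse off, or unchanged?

Backward induction with South Co. moving first.
- Uptown → North Co. plays Loc1 (best of 7, -9, -9, 0); South Co. gets 2.
- Midtown → North Co. plays Loc2 (best of -7, 0, -9, -8); South Co. gets 3.
- Downtown → North Co. plays Loc4 (best of -9, -8, 4, 9); South Co. gets -1.
Among 2, 3, -1, the best is 3 at Midtown. Subgame-perfect outcome: (Loc2, Midtown) with payoffs (0, 3).
Now find the simultaneous Nash equilibrium.
North Co.'s best replies: Uptown→Loc1; Midtown→Loc2; Downtown→Loc4.
South Co.'s best replies: Loc1→Uptown; Loc2→Downtown; Loc3→Downtown; Loc4→Uptown.
The unique mutual best reply is (Loc1, Uptown), giving (7, 2).
North Co. earns 0 sequentially versus 7 at the Nash outcome: worse off.

worse off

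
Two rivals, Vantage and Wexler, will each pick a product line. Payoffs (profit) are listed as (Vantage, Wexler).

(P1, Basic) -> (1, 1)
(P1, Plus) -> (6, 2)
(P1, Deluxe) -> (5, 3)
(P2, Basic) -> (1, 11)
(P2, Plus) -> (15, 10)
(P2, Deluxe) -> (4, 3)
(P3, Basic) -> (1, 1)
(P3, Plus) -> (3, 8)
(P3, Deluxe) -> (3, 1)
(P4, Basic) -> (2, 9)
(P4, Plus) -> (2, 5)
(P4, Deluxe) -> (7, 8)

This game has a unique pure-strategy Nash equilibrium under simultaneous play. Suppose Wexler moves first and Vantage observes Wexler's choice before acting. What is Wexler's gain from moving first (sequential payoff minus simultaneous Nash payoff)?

1

Solve by backward induction (Wexler leads).
- Basic → Vantage plays P4 (best of 1, 1, 1, 2); Wexler gets 9.
- Plus → Vantage plays P2 (best of 6, 15, 3, 2); Wexler gets 10.
- Deluxe → Vantage plays P4 (best of 5, 4, 3, 7); Wexler gets 8.
Among 9, 10, 8, the best is 10 at Plus. Subgame-perfect outcome: (P2, Plus) with payoffs (15, 10).
Under simultaneous play:
Vantage's best replies: Basic→P4; Plus→P2; Deluxe→P4.
Wexler's best replies: P1→Deluxe; P2→Basic; P3→Plus; P4→Basic.
The unique mutual best reply is (P4, Basic), giving (2, 9).
Wexler's commitment gain: 10 − 9 = 1.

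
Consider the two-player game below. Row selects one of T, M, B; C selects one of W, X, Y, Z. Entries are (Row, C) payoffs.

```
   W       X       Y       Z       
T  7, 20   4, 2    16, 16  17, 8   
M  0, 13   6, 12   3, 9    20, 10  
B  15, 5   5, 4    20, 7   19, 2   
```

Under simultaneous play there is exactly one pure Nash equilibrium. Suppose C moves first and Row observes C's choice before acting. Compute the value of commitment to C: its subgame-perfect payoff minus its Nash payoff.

Row best-responds to each possible C move:
- W: BR = B, leader payoff 5.
- X: BR = M, leader payoff 12.
- Y: BR = B, leader payoff 7.
- Z: BR = M, leader payoff 10.
Maximizing over 5, 12, 7, 10, C chooses X. Subgame-perfect outcome: (M, X) with payoffs (6, 12).
For the simultaneous game, intersect best replies.
Row's best replies: W→B; X→M; Y→B; Z→M.
C's best replies: T→W; M→W; B→Y.
Only (B, Y) has each player best-responding; Nash payoffs (20, 7).
C's commitment gain: 12 − 7 = 5.

5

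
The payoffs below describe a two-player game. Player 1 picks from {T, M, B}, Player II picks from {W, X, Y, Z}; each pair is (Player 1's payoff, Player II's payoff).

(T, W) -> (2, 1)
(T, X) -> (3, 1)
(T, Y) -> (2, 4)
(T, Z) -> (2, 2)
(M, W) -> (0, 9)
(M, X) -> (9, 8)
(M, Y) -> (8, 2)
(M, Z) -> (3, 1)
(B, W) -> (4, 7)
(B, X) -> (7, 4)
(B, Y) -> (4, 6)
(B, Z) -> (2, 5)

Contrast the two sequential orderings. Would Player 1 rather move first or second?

If Player 1 leads: Player II's best replies are T→Y, M→W, B→W; Player 1's induced payoffs 2, 0, 4; outcome (B, W), payoffs (4, 7).
If Player II leads: Player 1's best replies are W→B, X→M, Y→M, Z→M; Player II's induced payoffs 7, 8, 2, 1; outcome (M, X), payoffs (9, 8).
Player 1 gets 4 moving first and 9 moving second, so Player 1 prefers to move second.

second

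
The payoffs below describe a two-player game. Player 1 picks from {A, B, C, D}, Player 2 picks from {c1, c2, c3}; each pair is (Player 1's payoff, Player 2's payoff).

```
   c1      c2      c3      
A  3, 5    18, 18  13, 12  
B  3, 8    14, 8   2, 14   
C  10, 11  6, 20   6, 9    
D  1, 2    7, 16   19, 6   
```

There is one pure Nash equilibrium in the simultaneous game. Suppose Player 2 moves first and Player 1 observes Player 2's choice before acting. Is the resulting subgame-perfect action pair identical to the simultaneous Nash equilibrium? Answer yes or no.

Work backward from Player 1's decision.
- c1: BR = C, leader payoff 11.
- c2: BR = A, leader payoff 18.
- c3: BR = D, leader payoff 6.
Player 2's induced payoffs are 11, 18, 6, so Player 2 commits to c2. Subgame-perfect outcome: (A, c2) with payoffs (18, 18).
For the simultaneous game, intersect best replies.
Player 1's best replies: c1→C; c2→A; c3→D.
Player 2's best replies: A→c2; B→c3; C→c2; D→c2.
Only (A, c2) has each player best-responding; Nash payoffs (18, 18).
Sequential outcome (A, c2) coincides with the Nash profile (A, c2).

yes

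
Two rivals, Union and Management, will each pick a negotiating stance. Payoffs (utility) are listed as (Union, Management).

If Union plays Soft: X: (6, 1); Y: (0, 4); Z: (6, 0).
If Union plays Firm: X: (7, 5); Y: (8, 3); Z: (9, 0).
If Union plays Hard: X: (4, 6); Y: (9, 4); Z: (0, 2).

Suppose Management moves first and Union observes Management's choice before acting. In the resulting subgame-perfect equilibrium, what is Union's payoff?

7

Backward induction with Management moving first.
- X → Union plays Firm (best of 6, 7, 4); Management gets 5.
- Y → Union plays Hard (best of 0, 8, 9); Management gets 4.
- Z → Union plays Firm (best of 6, 9, 0); Management gets 0.
Management's induced payoffs are 5, 4, 0, so Management commits to X. Subgame-perfect outcome: (Firm, X) with payoffs (7, 5).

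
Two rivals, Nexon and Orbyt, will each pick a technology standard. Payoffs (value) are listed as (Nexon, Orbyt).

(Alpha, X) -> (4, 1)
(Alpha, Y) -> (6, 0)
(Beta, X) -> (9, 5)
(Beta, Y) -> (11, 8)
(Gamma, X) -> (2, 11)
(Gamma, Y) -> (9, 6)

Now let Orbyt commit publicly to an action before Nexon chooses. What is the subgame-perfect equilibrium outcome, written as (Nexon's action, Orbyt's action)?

Backward induction with Orbyt moving first.
- X → Nexon plays Beta (best of 4, 9, 2); Orbyt gets 5.
- Y → Nexon plays Beta (best of 6, 11, 9); Orbyt gets 8.
Orbyt's induced payoffs are 5, 8, so Orbyt commits to Y. Subgame-perfect outcome: (Beta, Y) with payoffs (11, 8).

(Beta, Y)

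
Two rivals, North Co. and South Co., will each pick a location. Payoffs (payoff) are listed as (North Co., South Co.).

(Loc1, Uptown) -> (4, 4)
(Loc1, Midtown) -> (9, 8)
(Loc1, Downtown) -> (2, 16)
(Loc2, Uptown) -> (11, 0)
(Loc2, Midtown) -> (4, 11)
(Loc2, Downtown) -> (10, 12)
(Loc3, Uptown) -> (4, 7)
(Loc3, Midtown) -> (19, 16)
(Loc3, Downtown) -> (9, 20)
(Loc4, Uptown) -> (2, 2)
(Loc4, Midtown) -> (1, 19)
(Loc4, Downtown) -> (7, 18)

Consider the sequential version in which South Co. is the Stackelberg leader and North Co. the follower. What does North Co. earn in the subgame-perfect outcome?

19

North Co. best-responds to each possible South Co. move:
- Uptown → North Co. plays Loc2 (best of 4, 11, 4, 2); South Co. gets 0.
- Midtown → North Co. plays Loc3 (best of 9, 4, 19, 1); South Co. gets 16.
- Downtown → North Co. plays Loc2 (best of 2, 10, 9, 7); South Co. gets 12.
Maximizing over 0, 16, 12, South Co. chooses Midtown. Subgame-perfect outcome: (Loc3, Midtown) with payoffs (19, 16).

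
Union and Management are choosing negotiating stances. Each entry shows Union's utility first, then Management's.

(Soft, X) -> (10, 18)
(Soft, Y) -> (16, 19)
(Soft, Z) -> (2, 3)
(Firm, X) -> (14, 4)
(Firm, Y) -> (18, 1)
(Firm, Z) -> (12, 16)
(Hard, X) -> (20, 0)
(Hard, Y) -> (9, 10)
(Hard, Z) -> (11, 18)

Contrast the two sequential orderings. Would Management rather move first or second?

If Union leads: Management's best replies are Soft→Y, Firm→Z, Hard→Z; Union's induced payoffs 16, 12, 11; outcome (Soft, Y), payoffs (16, 19).
If Management leads: Union's best replies are X→Hard, Y→Firm, Z→Firm; Management's induced payoffs 0, 1, 16; outcome (Firm, Z), payoffs (12, 16).
Management gets 16 moving first and 19 moving second, so Management prefers to move second.

second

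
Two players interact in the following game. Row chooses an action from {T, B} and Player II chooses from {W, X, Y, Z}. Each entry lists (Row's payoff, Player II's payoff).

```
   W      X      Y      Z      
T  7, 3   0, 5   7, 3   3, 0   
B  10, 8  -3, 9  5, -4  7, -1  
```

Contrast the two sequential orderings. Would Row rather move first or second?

If Row leads: Player II's best replies are T→X, B→X; Row's induced payoffs 0, -3; outcome (T, X), payoffs (0, 5).
If Player II leads: Row's best replies are W→B, X→T, Y→T, Z→B; Player II's induced payoffs 8, 5, 3, -1; outcome (B, W), payoffs (10, 8).
Row gets 0 moving first and 10 moving second, so Row prefers to move second.

second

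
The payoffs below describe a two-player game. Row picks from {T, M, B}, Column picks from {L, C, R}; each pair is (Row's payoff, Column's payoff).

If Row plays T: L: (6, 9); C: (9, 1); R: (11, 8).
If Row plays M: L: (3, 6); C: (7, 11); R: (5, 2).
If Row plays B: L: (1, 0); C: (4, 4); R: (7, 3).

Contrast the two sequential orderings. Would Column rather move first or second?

If Row leads: Column's best replies are T→L, M→C, B→C; Row's induced payoffs 6, 7, 4; outcome (M, C), payoffs (7, 11).
If Column leads: Row's best replies are L→T, C→T, R→T; Column's induced payoffs 9, 1, 8; outcome (T, L), payoffs (6, 9).
Column gets 9 moving first and 11 moving second, so Column prefers to move second.

second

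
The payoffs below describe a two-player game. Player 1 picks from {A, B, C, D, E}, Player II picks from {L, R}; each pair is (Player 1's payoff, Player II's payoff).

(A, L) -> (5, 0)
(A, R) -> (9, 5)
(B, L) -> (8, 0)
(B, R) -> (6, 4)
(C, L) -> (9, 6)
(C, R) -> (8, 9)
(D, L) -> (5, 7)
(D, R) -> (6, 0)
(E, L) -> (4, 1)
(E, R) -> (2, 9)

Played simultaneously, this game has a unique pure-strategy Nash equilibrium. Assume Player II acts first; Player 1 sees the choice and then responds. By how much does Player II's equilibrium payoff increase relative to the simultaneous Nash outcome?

1

Work backward from Player 1's decision.
- L: BR = C, leader payoff 6.
- R: BR = A, leader payoff 5.
Maximizing over 6, 5, Player II chooses L. Subgame-perfect outcome: (C, L) with payoffs (9, 6).
Now find the simultaneous Nash equilibrium.
Player 1's best replies: L→C; R→A.
Player II's best replies: A→R; B→R; C→R; D→L; E→R.
The unique mutual best reply is (A, R), giving (9, 5).
Player II's commitment gain: 6 − 5 = 1.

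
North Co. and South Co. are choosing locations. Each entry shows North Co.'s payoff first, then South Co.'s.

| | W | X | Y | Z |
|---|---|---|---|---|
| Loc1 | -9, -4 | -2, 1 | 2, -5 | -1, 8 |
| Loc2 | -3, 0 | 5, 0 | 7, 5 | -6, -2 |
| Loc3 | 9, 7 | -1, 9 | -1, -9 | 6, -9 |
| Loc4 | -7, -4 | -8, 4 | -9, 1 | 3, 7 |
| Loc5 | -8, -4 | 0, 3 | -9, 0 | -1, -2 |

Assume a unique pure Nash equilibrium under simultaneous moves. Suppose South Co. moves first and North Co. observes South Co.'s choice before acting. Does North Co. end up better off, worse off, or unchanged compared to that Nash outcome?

better off

Solve by backward induction (South Co. leads).
- W: North Co. compares -9, -3, 9, -7, -8 and picks Loc3; South Co. would get 7.
- X: North Co. compares -2, 5, -1, -8, 0 and picks Loc2; South Co. would get 0.
- Y: North Co. compares 2, 7, -1, -9, -9 and picks Loc2; South Co. would get 5.
- Z: North Co. compares -1, -6, 6, 3, -1 and picks Loc3; South Co. would get -9.
Among 7, 0, 5, -9, the best is 7 at W. Subgame-perfect outcome: (Loc3, W) with payoffs (9, 7).
Now find the simultaneous Nash equilibrium.
North Co.'s best replies: W→Loc3; X→Loc2; Y→Loc2; Z→Loc3.
South Co.'s best replies: Loc1→Z; Loc2→Y; Loc3→X; Loc4→Z; Loc5→X.
The unique mutual best reply is (Loc2, Y), giving (7, 5).
North Co. earns 9 sequentially versus 7 at the Nash outcome: better off.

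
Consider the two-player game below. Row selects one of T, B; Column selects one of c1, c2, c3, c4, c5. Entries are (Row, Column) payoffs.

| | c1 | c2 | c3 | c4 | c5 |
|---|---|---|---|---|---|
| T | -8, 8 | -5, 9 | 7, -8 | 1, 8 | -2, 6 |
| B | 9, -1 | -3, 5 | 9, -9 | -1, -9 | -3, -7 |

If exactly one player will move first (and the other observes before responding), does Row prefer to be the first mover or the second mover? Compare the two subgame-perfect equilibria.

second

If Row leads: Column's best replies are T→c2, B→c2; Row's induced payoffs -5, -3; outcome (B, c2), payoffs (-3, 5).
If Column leads: Row's best replies are c1→B, c2→B, c3→B, c4→T, c5→T; Column's induced payoffs -1, 5, -9, 8, 6; outcome (T, c4), payoffs (1, 8).
Row gets -3 moving first and 1 moving second, so Row prefers to move second.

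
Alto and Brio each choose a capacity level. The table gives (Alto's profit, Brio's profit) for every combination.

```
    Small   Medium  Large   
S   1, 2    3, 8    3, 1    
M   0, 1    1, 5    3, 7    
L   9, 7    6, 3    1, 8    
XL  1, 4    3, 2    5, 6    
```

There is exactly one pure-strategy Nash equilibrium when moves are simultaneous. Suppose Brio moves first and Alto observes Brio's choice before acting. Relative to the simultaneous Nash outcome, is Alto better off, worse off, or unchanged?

Alto best-responds to each possible Brio move:
- Small: Alto compares 1, 0, 9, 1 and picks L; Brio would get 7.
- Medium: Alto compares 3, 1, 6, 3 and picks L; Brio would get 3.
- Large: Alto compares 3, 3, 1, 5 and picks XL; Brio would get 6.
Maximizing over 7, 3, 6, Brio chooses Small. Subgame-perfect outcome: (L, Small) with payoffs (9, 7).
Now find the simultaneous Nash equilibrium.
Alto's best replies: Small→L; Medium→L; Large→XL.
Brio's best replies: S→Medium; M→Large; L→Large; XL→Large.
Only (XL, Large) has each player best-responding; Nash payoffs (5, 6).
Alto earns 9 sequentially versus 5 at the Nash outcome: better off.

better off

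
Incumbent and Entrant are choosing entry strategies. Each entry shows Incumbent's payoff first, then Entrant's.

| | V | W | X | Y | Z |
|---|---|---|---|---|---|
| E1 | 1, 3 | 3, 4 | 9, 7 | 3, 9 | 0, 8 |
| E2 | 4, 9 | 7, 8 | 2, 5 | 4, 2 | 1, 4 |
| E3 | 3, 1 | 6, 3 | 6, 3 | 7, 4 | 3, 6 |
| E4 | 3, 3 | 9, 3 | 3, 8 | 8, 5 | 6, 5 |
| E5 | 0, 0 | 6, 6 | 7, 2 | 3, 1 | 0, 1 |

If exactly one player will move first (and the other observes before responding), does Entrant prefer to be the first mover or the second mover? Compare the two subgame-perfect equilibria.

If Incumbent leads: Entrant's best replies are E1→Y, E2→V, E3→Z, E4→X, E5→W; Incumbent's induced payoffs 3, 4, 3, 3, 6; outcome (E5, W), payoffs (6, 6).
If Entrant leads: Incumbent's best replies are V→E2, W→E4, X→E1, Y→E4, Z→E4; Entrant's induced payoffs 9, 3, 7, 5, 5; outcome (E2, V), payoffs (4, 9).
Entrant gets 9 moving first and 6 moving second, so Entrant prefers to move first.

first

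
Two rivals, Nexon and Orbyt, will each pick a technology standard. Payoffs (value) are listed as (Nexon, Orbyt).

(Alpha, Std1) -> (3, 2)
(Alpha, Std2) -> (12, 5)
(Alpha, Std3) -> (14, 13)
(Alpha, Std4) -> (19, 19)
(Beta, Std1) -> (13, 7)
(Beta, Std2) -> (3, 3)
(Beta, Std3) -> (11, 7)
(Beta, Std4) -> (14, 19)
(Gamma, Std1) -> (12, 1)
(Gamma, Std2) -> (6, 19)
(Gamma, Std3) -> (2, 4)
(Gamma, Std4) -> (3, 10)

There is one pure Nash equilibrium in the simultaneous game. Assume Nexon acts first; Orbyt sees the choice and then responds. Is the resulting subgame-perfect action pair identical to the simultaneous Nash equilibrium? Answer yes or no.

yes

Orbyt best-responds to each possible Nexon move:
- Alpha → Orbyt plays Std4 (best of 2, 5, 13, 19); Nexon gets 19.
- Beta → Orbyt plays Std4 (best of 7, 3, 7, 19); Nexon gets 14.
- Gamma → Orbyt plays Std2 (best of 1, 19, 4, 10); Nexon gets 6.
Maximizing over 19, 14, 6, Nexon chooses Alpha. Subgame-perfect outcome: (Alpha, Std4) with payoffs (19, 19).
Now find the simultaneous Nash equilibrium.
Nexon's best replies: Std1→Beta; Std2→Alpha; Std3→Alpha; Std4→Alpha.
Orbyt's best replies: Alpha→Std4; Beta→Std4; Gamma→Std2.
The unique mutual best reply is (Alpha, Std4), giving (19, 19).
Sequential outcome (Alpha, Std4) coincides with the Nash profile (Alpha, Std4).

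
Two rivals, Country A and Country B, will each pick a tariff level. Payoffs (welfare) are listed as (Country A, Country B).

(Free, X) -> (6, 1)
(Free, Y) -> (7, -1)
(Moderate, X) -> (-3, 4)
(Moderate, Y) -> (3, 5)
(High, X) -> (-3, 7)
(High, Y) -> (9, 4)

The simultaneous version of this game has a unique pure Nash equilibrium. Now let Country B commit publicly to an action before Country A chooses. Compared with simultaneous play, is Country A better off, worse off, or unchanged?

better off

Backward induction with Country B moving first.
- X: BR = Free, leader payoff 1.
- Y: BR = High, leader payoff 4.
Country B's induced payoffs are 1, 4, so Country B commits to Y. Subgame-perfect outcome: (High, Y) with payoffs (9, 4).
For the simultaneous game, intersect best replies.
Country A's best replies: X→Free; Y→High.
Country B's best replies: Free→X; Moderate→Y; High→X.
Only (Free, X) has each player best-responding; Nash payoffs (6, 1).
Country A earns 9 sequentially versus 6 at the Nash outcome: better off.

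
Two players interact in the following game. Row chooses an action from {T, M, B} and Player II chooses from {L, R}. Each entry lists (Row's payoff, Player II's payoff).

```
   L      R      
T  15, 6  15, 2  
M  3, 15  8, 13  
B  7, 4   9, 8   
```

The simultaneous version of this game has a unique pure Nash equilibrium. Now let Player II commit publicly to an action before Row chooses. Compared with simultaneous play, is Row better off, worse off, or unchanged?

Row best-responds to each possible Player II move:
- L: Row compares 15, 3, 7 and picks T; Player II would get 6.
- R: Row compares 15, 8, 9 and picks T; Player II would get 2.
Among 6, 2, the best is 6 at L. Subgame-perfect outcome: (T, L) with payoffs (15, 6).
For the simultaneous game, intersect best replies.
Row's best replies: L→T; R→T.
Player II's best replies: T→L; M→L; B→R.
The unique mutual best reply is (T, L), giving (15, 6).
Row earns 15 sequentially versus 15 at the Nash outcome: unchanged.

unchanged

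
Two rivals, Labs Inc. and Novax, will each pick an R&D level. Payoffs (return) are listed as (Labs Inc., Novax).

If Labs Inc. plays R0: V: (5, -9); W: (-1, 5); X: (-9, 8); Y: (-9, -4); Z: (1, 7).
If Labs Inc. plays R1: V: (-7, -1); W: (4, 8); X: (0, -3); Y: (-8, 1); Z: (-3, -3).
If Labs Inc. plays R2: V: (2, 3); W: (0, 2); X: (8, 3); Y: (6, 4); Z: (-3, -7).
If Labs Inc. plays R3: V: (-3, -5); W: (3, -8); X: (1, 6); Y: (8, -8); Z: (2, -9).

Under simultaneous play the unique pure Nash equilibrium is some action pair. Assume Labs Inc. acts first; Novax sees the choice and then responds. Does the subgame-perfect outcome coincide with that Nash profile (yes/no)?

no

Backward induction with Labs Inc. moving first.
- R0 → Novax plays X (best of -9, 5, 8, -4, 7); Labs Inc. gets -9.
- R1 → Novax plays W (best of -1, 8, -3, 1, -3); Labs Inc. gets 4.
- R2 → Novax plays Y (best of 3, 2, 3, 4, -7); Labs Inc. gets 6.
- R3 → Novax plays X (best of -5, -8, 6, -8, -9); Labs Inc. gets 1.
Maximizing over -9, 4, 6, 1, Labs Inc. chooses R2. Subgame-perfect outcome: (R2, Y) with payoffs (6, 4).
Now find the simultaneous Nash equilibrium.
Labs Inc.'s best replies: V→R0; W→R1; X→R2; Y→R3; Z→R3.
Novax's best replies: R0→X; R1→W; R2→Y; R3→X.
Only (R1, W) has each player best-responding; Nash payoffs (4, 8).
Sequential outcome (R2, Y) differs from the Nash profile (R1, W).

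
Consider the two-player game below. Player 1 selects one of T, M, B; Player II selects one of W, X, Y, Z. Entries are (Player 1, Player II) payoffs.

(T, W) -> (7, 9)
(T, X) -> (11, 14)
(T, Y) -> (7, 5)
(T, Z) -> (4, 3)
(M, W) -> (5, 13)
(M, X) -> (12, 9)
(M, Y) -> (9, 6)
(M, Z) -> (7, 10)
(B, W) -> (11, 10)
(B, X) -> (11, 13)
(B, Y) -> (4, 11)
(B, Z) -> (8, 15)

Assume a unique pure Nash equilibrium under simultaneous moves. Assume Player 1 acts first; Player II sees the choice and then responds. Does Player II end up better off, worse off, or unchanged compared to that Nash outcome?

Work backward from Player II's decision.
- T → Player II plays X (best of 9, 14, 5, 3); Player 1 gets 11.
- M → Player II plays W (best of 13, 9, 6, 10); Player 1 gets 5.
- B → Player II plays Z (best of 10, 13, 11, 15); Player 1 gets 8.
Maximizing over 11, 5, 8, Player 1 chooses T. Subgame-perfect outcome: (T, X) with payoffs (11, 14).
Under simultaneous play:
Player 1's best replies: W→B; X→M; Y→M; Z→B.
Player II's best replies: T→X; M→W; B→Z.
Only (B, Z) has each player best-responding; Nash payoffs (8, 15).
Player II earns 14 sequentially versus 15 at the Nash outcome: worse off.

worse off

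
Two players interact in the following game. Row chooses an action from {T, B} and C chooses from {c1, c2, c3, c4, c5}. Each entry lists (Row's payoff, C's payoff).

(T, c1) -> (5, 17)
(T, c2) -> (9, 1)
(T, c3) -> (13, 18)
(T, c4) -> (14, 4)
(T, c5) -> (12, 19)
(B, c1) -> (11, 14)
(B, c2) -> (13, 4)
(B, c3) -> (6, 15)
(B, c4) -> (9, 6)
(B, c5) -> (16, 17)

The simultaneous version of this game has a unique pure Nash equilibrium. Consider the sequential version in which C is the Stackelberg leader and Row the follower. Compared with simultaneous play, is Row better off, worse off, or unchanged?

worse off

Solve by backward induction (C leads).
- c1: Row compares 5, 11 and picks B; C would get 14.
- c2: Row compares 9, 13 and picks B; C would get 4.
- c3: Row compares 13, 6 and picks T; C would get 18.
- c4: Row compares 14, 9 and picks T; C would get 4.
- c5: Row compares 12, 16 and picks B; C would get 17.
Maximizing over 14, 4, 18, 4, 17, C chooses c3. Subgame-perfect outcome: (T, c3) with payoffs (13, 18).
Now find the simultaneous Nash equilibrium.
Row's best replies: c1→B; c2→B; c3→T; c4→T; c5→B.
C's best replies: T→c5; B→c5.
The unique mutual best reply is (B, c5), giving (16, 17).
Row earns 13 sequentially versus 16 at the Nash outcome: worse off.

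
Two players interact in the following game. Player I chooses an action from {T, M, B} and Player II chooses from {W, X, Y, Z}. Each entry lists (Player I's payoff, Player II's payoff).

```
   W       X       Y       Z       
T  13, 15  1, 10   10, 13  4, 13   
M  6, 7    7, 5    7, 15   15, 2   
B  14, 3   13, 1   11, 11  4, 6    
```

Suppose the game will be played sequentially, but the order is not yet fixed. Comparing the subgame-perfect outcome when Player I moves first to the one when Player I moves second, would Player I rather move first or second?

If Player I leads: Player II's best replies are T→W, M→Y, B→Y; Player I's induced payoffs 13, 7, 11; outcome (T, W), payoffs (13, 15).
If Player II leads: Player I's best replies are W→B, X→B, Y→B, Z→M; Player II's induced payoffs 3, 1, 11, 2; outcome (B, Y), payoffs (11, 11).
Player I gets 13 moving first and 11 moving second, so Player I prefers to move first.

first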